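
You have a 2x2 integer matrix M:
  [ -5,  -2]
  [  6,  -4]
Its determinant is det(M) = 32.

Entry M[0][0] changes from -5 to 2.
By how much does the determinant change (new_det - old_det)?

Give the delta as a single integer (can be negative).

Cofactor C_00 = -4
Entry delta = 2 - -5 = 7
Det delta = entry_delta * cofactor = 7 * -4 = -28

Answer: -28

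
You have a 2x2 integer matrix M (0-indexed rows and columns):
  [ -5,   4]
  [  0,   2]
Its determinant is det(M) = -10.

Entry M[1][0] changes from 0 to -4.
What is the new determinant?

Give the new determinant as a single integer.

Answer: 6

Derivation:
det is linear in row 1: changing M[1][0] by delta changes det by delta * cofactor(1,0).
Cofactor C_10 = (-1)^(1+0) * minor(1,0) = -4
Entry delta = -4 - 0 = -4
Det delta = -4 * -4 = 16
New det = -10 + 16 = 6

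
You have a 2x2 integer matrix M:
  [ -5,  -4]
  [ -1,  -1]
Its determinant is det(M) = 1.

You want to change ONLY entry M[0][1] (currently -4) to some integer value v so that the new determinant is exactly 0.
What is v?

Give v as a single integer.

det is linear in entry M[0][1]: det = old_det + (v - -4) * C_01
Cofactor C_01 = 1
Want det = 0: 1 + (v - -4) * 1 = 0
  (v - -4) = -1 / 1 = -1
  v = -4 + (-1) = -5

Answer: -5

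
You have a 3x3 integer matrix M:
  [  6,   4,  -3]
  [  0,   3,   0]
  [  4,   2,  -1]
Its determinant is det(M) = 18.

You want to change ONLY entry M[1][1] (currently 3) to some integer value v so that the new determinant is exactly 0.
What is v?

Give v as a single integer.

det is linear in entry M[1][1]: det = old_det + (v - 3) * C_11
Cofactor C_11 = 6
Want det = 0: 18 + (v - 3) * 6 = 0
  (v - 3) = -18 / 6 = -3
  v = 3 + (-3) = 0

Answer: 0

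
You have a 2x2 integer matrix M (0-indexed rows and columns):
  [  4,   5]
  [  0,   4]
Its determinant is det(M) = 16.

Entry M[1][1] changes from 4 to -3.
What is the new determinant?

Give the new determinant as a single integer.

Answer: -12

Derivation:
det is linear in row 1: changing M[1][1] by delta changes det by delta * cofactor(1,1).
Cofactor C_11 = (-1)^(1+1) * minor(1,1) = 4
Entry delta = -3 - 4 = -7
Det delta = -7 * 4 = -28
New det = 16 + -28 = -12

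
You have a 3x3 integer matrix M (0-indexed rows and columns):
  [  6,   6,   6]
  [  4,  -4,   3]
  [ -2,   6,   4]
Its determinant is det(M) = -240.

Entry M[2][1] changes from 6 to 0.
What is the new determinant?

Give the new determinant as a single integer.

Answer: -276

Derivation:
det is linear in row 2: changing M[2][1] by delta changes det by delta * cofactor(2,1).
Cofactor C_21 = (-1)^(2+1) * minor(2,1) = 6
Entry delta = 0 - 6 = -6
Det delta = -6 * 6 = -36
New det = -240 + -36 = -276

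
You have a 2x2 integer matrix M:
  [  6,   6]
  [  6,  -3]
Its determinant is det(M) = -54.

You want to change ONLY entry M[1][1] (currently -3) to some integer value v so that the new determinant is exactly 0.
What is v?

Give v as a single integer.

det is linear in entry M[1][1]: det = old_det + (v - -3) * C_11
Cofactor C_11 = 6
Want det = 0: -54 + (v - -3) * 6 = 0
  (v - -3) = 54 / 6 = 9
  v = -3 + (9) = 6

Answer: 6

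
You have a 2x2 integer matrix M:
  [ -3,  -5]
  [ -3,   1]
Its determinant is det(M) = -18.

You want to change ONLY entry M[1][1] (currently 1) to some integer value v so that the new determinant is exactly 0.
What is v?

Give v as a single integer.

Answer: -5

Derivation:
det is linear in entry M[1][1]: det = old_det + (v - 1) * C_11
Cofactor C_11 = -3
Want det = 0: -18 + (v - 1) * -3 = 0
  (v - 1) = 18 / -3 = -6
  v = 1 + (-6) = -5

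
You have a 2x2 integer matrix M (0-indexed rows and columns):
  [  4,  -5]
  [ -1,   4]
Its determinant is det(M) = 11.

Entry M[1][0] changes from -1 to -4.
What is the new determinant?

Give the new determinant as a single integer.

det is linear in row 1: changing M[1][0] by delta changes det by delta * cofactor(1,0).
Cofactor C_10 = (-1)^(1+0) * minor(1,0) = 5
Entry delta = -4 - -1 = -3
Det delta = -3 * 5 = -15
New det = 11 + -15 = -4

Answer: -4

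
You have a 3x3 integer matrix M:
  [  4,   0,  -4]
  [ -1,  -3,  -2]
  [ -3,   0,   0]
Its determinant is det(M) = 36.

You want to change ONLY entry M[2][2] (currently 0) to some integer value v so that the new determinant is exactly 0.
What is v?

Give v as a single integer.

Answer: 3

Derivation:
det is linear in entry M[2][2]: det = old_det + (v - 0) * C_22
Cofactor C_22 = -12
Want det = 0: 36 + (v - 0) * -12 = 0
  (v - 0) = -36 / -12 = 3
  v = 0 + (3) = 3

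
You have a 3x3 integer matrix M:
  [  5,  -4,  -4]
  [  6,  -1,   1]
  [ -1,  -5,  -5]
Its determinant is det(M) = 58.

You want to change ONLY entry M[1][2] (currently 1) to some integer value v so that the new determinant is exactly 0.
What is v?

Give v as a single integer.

Answer: -1

Derivation:
det is linear in entry M[1][2]: det = old_det + (v - 1) * C_12
Cofactor C_12 = 29
Want det = 0: 58 + (v - 1) * 29 = 0
  (v - 1) = -58 / 29 = -2
  v = 1 + (-2) = -1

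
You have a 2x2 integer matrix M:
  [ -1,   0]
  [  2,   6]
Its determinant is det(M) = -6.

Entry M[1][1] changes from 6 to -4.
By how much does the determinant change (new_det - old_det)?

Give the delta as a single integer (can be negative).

Cofactor C_11 = -1
Entry delta = -4 - 6 = -10
Det delta = entry_delta * cofactor = -10 * -1 = 10

Answer: 10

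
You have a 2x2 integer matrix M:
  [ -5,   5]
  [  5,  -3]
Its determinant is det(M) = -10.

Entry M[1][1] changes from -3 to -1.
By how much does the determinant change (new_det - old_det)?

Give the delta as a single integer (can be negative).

Answer: -10

Derivation:
Cofactor C_11 = -5
Entry delta = -1 - -3 = 2
Det delta = entry_delta * cofactor = 2 * -5 = -10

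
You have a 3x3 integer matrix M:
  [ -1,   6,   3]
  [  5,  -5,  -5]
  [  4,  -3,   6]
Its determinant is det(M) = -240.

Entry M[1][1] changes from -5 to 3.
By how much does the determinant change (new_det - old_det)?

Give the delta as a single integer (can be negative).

Cofactor C_11 = -18
Entry delta = 3 - -5 = 8
Det delta = entry_delta * cofactor = 8 * -18 = -144

Answer: -144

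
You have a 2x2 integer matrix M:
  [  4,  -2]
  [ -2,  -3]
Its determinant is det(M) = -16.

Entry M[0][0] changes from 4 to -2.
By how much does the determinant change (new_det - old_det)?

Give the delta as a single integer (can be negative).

Answer: 18

Derivation:
Cofactor C_00 = -3
Entry delta = -2 - 4 = -6
Det delta = entry_delta * cofactor = -6 * -3 = 18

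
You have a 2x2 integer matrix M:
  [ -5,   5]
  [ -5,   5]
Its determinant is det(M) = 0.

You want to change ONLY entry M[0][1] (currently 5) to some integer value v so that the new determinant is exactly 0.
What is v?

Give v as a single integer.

det is linear in entry M[0][1]: det = old_det + (v - 5) * C_01
Cofactor C_01 = 5
Want det = 0: 0 + (v - 5) * 5 = 0
  (v - 5) = 0 / 5 = 0
  v = 5 + (0) = 5

Answer: 5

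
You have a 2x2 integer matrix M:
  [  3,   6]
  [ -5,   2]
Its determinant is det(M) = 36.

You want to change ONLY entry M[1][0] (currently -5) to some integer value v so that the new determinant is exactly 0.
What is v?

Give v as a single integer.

Answer: 1

Derivation:
det is linear in entry M[1][0]: det = old_det + (v - -5) * C_10
Cofactor C_10 = -6
Want det = 0: 36 + (v - -5) * -6 = 0
  (v - -5) = -36 / -6 = 6
  v = -5 + (6) = 1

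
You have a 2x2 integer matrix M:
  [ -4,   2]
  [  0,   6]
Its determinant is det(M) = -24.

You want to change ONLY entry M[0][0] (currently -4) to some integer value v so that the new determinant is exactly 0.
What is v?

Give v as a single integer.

det is linear in entry M[0][0]: det = old_det + (v - -4) * C_00
Cofactor C_00 = 6
Want det = 0: -24 + (v - -4) * 6 = 0
  (v - -4) = 24 / 6 = 4
  v = -4 + (4) = 0

Answer: 0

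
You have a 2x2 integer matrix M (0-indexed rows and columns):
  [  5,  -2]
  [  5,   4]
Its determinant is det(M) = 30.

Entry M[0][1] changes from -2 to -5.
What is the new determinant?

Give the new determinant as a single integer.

det is linear in row 0: changing M[0][1] by delta changes det by delta * cofactor(0,1).
Cofactor C_01 = (-1)^(0+1) * minor(0,1) = -5
Entry delta = -5 - -2 = -3
Det delta = -3 * -5 = 15
New det = 30 + 15 = 45

Answer: 45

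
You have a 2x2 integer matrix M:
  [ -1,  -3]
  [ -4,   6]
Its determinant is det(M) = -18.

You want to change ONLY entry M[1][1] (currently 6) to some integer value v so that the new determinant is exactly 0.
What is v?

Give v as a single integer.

det is linear in entry M[1][1]: det = old_det + (v - 6) * C_11
Cofactor C_11 = -1
Want det = 0: -18 + (v - 6) * -1 = 0
  (v - 6) = 18 / -1 = -18
  v = 6 + (-18) = -12

Answer: -12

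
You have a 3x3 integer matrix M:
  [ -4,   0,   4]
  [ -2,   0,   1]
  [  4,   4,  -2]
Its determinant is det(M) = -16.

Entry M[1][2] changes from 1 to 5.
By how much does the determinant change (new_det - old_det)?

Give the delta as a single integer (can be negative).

Answer: 64

Derivation:
Cofactor C_12 = 16
Entry delta = 5 - 1 = 4
Det delta = entry_delta * cofactor = 4 * 16 = 64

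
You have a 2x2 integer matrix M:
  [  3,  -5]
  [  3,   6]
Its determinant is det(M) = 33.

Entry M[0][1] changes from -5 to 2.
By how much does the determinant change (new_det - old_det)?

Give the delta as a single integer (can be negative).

Cofactor C_01 = -3
Entry delta = 2 - -5 = 7
Det delta = entry_delta * cofactor = 7 * -3 = -21

Answer: -21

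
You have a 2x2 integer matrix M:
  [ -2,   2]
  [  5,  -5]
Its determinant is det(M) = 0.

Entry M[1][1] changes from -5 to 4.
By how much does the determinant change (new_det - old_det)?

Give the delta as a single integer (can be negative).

Cofactor C_11 = -2
Entry delta = 4 - -5 = 9
Det delta = entry_delta * cofactor = 9 * -2 = -18

Answer: -18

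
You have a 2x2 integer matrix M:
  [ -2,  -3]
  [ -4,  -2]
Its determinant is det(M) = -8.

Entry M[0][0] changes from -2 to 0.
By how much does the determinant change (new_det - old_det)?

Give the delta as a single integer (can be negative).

Answer: -4

Derivation:
Cofactor C_00 = -2
Entry delta = 0 - -2 = 2
Det delta = entry_delta * cofactor = 2 * -2 = -4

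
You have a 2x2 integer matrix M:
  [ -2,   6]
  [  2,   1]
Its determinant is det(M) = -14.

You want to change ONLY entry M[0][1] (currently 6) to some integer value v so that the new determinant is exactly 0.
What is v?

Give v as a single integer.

det is linear in entry M[0][1]: det = old_det + (v - 6) * C_01
Cofactor C_01 = -2
Want det = 0: -14 + (v - 6) * -2 = 0
  (v - 6) = 14 / -2 = -7
  v = 6 + (-7) = -1

Answer: -1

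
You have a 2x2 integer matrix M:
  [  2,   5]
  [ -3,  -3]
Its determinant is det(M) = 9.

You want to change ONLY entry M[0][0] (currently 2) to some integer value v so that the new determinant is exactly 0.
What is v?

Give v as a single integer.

det is linear in entry M[0][0]: det = old_det + (v - 2) * C_00
Cofactor C_00 = -3
Want det = 0: 9 + (v - 2) * -3 = 0
  (v - 2) = -9 / -3 = 3
  v = 2 + (3) = 5

Answer: 5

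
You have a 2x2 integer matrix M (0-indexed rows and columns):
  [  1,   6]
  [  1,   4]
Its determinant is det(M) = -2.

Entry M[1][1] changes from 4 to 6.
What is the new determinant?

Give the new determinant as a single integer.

Answer: 0

Derivation:
det is linear in row 1: changing M[1][1] by delta changes det by delta * cofactor(1,1).
Cofactor C_11 = (-1)^(1+1) * minor(1,1) = 1
Entry delta = 6 - 4 = 2
Det delta = 2 * 1 = 2
New det = -2 + 2 = 0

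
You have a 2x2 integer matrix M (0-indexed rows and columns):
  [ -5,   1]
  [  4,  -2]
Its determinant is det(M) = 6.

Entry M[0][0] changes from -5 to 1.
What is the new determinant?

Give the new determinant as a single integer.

Answer: -6

Derivation:
det is linear in row 0: changing M[0][0] by delta changes det by delta * cofactor(0,0).
Cofactor C_00 = (-1)^(0+0) * minor(0,0) = -2
Entry delta = 1 - -5 = 6
Det delta = 6 * -2 = -12
New det = 6 + -12 = -6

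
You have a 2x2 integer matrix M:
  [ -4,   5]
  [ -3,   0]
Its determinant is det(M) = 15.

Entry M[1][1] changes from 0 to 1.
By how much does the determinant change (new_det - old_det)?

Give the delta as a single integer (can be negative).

Answer: -4

Derivation:
Cofactor C_11 = -4
Entry delta = 1 - 0 = 1
Det delta = entry_delta * cofactor = 1 * -4 = -4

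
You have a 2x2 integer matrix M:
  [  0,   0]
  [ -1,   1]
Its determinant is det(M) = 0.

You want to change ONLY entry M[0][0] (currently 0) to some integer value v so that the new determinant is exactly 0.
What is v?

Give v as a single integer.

Answer: 0

Derivation:
det is linear in entry M[0][0]: det = old_det + (v - 0) * C_00
Cofactor C_00 = 1
Want det = 0: 0 + (v - 0) * 1 = 0
  (v - 0) = 0 / 1 = 0
  v = 0 + (0) = 0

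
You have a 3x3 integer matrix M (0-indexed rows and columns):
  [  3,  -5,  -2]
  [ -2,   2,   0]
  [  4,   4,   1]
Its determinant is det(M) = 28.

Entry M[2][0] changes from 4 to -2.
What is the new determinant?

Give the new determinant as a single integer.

det is linear in row 2: changing M[2][0] by delta changes det by delta * cofactor(2,0).
Cofactor C_20 = (-1)^(2+0) * minor(2,0) = 4
Entry delta = -2 - 4 = -6
Det delta = -6 * 4 = -24
New det = 28 + -24 = 4

Answer: 4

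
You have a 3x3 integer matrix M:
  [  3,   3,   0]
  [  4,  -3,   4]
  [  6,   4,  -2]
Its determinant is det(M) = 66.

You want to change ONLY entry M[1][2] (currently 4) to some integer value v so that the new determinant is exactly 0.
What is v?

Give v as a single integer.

Answer: -7

Derivation:
det is linear in entry M[1][2]: det = old_det + (v - 4) * C_12
Cofactor C_12 = 6
Want det = 0: 66 + (v - 4) * 6 = 0
  (v - 4) = -66 / 6 = -11
  v = 4 + (-11) = -7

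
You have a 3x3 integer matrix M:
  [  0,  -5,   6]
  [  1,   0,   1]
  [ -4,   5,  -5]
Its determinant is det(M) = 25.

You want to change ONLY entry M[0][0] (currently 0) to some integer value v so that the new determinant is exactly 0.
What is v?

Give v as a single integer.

Answer: 5

Derivation:
det is linear in entry M[0][0]: det = old_det + (v - 0) * C_00
Cofactor C_00 = -5
Want det = 0: 25 + (v - 0) * -5 = 0
  (v - 0) = -25 / -5 = 5
  v = 0 + (5) = 5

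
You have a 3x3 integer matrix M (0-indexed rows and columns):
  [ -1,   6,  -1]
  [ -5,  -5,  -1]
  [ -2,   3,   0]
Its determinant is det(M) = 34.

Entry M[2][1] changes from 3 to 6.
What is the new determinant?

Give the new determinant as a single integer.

Answer: 46

Derivation:
det is linear in row 2: changing M[2][1] by delta changes det by delta * cofactor(2,1).
Cofactor C_21 = (-1)^(2+1) * minor(2,1) = 4
Entry delta = 6 - 3 = 3
Det delta = 3 * 4 = 12
New det = 34 + 12 = 46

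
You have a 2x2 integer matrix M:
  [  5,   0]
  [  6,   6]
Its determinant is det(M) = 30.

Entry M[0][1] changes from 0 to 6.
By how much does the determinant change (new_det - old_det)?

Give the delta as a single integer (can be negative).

Answer: -36

Derivation:
Cofactor C_01 = -6
Entry delta = 6 - 0 = 6
Det delta = entry_delta * cofactor = 6 * -6 = -36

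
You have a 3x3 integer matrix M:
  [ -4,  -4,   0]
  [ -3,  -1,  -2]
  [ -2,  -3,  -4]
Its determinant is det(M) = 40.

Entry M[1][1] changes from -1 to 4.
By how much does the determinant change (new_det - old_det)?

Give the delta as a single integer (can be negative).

Answer: 80

Derivation:
Cofactor C_11 = 16
Entry delta = 4 - -1 = 5
Det delta = entry_delta * cofactor = 5 * 16 = 80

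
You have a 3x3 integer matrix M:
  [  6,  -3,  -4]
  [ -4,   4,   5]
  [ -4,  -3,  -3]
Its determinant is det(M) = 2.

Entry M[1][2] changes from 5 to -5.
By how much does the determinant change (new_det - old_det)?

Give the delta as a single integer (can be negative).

Cofactor C_12 = 30
Entry delta = -5 - 5 = -10
Det delta = entry_delta * cofactor = -10 * 30 = -300

Answer: -300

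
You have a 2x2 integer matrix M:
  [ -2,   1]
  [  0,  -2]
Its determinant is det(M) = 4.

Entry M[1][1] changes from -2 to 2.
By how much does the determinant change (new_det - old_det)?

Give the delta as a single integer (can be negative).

Cofactor C_11 = -2
Entry delta = 2 - -2 = 4
Det delta = entry_delta * cofactor = 4 * -2 = -8

Answer: -8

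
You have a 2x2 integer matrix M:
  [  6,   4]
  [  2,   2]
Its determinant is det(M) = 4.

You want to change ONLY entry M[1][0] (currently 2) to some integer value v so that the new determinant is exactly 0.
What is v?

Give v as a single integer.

det is linear in entry M[1][0]: det = old_det + (v - 2) * C_10
Cofactor C_10 = -4
Want det = 0: 4 + (v - 2) * -4 = 0
  (v - 2) = -4 / -4 = 1
  v = 2 + (1) = 3

Answer: 3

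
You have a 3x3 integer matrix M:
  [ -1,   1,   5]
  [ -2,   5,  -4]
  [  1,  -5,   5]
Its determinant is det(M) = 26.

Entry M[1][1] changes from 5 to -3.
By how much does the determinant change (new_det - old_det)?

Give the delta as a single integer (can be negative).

Answer: 80

Derivation:
Cofactor C_11 = -10
Entry delta = -3 - 5 = -8
Det delta = entry_delta * cofactor = -8 * -10 = 80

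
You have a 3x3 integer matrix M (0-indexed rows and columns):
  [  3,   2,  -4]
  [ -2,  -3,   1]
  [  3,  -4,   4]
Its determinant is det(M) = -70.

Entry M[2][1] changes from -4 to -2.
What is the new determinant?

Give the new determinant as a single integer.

det is linear in row 2: changing M[2][1] by delta changes det by delta * cofactor(2,1).
Cofactor C_21 = (-1)^(2+1) * minor(2,1) = 5
Entry delta = -2 - -4 = 2
Det delta = 2 * 5 = 10
New det = -70 + 10 = -60

Answer: -60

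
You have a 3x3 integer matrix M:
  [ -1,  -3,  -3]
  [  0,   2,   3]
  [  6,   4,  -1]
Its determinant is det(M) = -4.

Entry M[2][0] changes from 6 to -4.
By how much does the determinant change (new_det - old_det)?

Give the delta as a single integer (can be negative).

Cofactor C_20 = -3
Entry delta = -4 - 6 = -10
Det delta = entry_delta * cofactor = -10 * -3 = 30

Answer: 30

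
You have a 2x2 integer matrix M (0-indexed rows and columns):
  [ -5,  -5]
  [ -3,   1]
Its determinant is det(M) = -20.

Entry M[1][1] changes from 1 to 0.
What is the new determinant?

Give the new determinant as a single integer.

Answer: -15

Derivation:
det is linear in row 1: changing M[1][1] by delta changes det by delta * cofactor(1,1).
Cofactor C_11 = (-1)^(1+1) * minor(1,1) = -5
Entry delta = 0 - 1 = -1
Det delta = -1 * -5 = 5
New det = -20 + 5 = -15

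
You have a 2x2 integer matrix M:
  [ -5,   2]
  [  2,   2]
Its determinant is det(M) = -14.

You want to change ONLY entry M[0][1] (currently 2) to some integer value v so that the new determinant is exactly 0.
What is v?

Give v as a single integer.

Answer: -5

Derivation:
det is linear in entry M[0][1]: det = old_det + (v - 2) * C_01
Cofactor C_01 = -2
Want det = 0: -14 + (v - 2) * -2 = 0
  (v - 2) = 14 / -2 = -7
  v = 2 + (-7) = -5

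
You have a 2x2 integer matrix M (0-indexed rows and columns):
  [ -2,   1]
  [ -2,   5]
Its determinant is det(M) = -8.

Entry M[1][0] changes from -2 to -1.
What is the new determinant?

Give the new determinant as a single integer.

det is linear in row 1: changing M[1][0] by delta changes det by delta * cofactor(1,0).
Cofactor C_10 = (-1)^(1+0) * minor(1,0) = -1
Entry delta = -1 - -2 = 1
Det delta = 1 * -1 = -1
New det = -8 + -1 = -9

Answer: -9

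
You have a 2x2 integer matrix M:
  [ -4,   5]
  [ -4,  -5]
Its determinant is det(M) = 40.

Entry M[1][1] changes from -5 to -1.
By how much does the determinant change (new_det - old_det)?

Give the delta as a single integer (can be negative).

Cofactor C_11 = -4
Entry delta = -1 - -5 = 4
Det delta = entry_delta * cofactor = 4 * -4 = -16

Answer: -16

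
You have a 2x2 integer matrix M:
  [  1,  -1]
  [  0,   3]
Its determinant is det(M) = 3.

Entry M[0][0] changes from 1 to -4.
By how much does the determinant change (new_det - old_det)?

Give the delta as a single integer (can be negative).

Answer: -15

Derivation:
Cofactor C_00 = 3
Entry delta = -4 - 1 = -5
Det delta = entry_delta * cofactor = -5 * 3 = -15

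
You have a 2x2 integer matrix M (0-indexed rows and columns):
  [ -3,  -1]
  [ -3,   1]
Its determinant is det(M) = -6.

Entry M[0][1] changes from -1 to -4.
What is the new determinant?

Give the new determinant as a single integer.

Answer: -15

Derivation:
det is linear in row 0: changing M[0][1] by delta changes det by delta * cofactor(0,1).
Cofactor C_01 = (-1)^(0+1) * minor(0,1) = 3
Entry delta = -4 - -1 = -3
Det delta = -3 * 3 = -9
New det = -6 + -9 = -15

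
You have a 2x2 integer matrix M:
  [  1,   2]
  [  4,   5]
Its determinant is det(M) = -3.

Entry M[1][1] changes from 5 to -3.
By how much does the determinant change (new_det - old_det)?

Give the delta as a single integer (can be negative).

Cofactor C_11 = 1
Entry delta = -3 - 5 = -8
Det delta = entry_delta * cofactor = -8 * 1 = -8

Answer: -8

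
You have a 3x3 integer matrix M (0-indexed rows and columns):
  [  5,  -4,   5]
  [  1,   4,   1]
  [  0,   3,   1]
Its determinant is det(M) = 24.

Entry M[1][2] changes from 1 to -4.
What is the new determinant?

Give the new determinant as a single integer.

det is linear in row 1: changing M[1][2] by delta changes det by delta * cofactor(1,2).
Cofactor C_12 = (-1)^(1+2) * minor(1,2) = -15
Entry delta = -4 - 1 = -5
Det delta = -5 * -15 = 75
New det = 24 + 75 = 99

Answer: 99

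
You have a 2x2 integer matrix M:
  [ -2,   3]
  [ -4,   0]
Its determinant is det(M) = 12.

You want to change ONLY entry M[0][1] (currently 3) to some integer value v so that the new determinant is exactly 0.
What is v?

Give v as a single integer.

det is linear in entry M[0][1]: det = old_det + (v - 3) * C_01
Cofactor C_01 = 4
Want det = 0: 12 + (v - 3) * 4 = 0
  (v - 3) = -12 / 4 = -3
  v = 3 + (-3) = 0

Answer: 0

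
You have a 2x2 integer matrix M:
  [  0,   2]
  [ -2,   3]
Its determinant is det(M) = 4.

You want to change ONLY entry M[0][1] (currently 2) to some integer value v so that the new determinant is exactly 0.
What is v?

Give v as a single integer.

det is linear in entry M[0][1]: det = old_det + (v - 2) * C_01
Cofactor C_01 = 2
Want det = 0: 4 + (v - 2) * 2 = 0
  (v - 2) = -4 / 2 = -2
  v = 2 + (-2) = 0

Answer: 0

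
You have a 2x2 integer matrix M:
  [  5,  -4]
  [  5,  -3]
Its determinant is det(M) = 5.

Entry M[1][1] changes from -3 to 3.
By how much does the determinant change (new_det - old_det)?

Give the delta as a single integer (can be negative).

Answer: 30

Derivation:
Cofactor C_11 = 5
Entry delta = 3 - -3 = 6
Det delta = entry_delta * cofactor = 6 * 5 = 30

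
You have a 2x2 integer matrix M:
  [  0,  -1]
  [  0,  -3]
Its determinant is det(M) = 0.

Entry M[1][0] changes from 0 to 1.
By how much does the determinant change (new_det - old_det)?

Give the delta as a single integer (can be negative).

Answer: 1

Derivation:
Cofactor C_10 = 1
Entry delta = 1 - 0 = 1
Det delta = entry_delta * cofactor = 1 * 1 = 1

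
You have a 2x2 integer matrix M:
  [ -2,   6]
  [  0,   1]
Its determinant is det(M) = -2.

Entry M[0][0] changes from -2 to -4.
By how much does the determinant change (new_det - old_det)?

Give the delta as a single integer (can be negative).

Cofactor C_00 = 1
Entry delta = -4 - -2 = -2
Det delta = entry_delta * cofactor = -2 * 1 = -2

Answer: -2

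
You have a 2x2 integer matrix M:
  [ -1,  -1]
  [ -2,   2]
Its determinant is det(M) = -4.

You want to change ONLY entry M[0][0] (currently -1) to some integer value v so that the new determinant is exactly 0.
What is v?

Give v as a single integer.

Answer: 1

Derivation:
det is linear in entry M[0][0]: det = old_det + (v - -1) * C_00
Cofactor C_00 = 2
Want det = 0: -4 + (v - -1) * 2 = 0
  (v - -1) = 4 / 2 = 2
  v = -1 + (2) = 1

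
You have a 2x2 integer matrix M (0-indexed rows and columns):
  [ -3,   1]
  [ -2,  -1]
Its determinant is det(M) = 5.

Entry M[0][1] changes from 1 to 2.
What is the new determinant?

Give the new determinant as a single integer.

det is linear in row 0: changing M[0][1] by delta changes det by delta * cofactor(0,1).
Cofactor C_01 = (-1)^(0+1) * minor(0,1) = 2
Entry delta = 2 - 1 = 1
Det delta = 1 * 2 = 2
New det = 5 + 2 = 7

Answer: 7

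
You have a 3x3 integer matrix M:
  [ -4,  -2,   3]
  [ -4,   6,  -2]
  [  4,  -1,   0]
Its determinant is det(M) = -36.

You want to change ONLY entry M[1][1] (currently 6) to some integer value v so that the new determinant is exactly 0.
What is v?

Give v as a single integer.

det is linear in entry M[1][1]: det = old_det + (v - 6) * C_11
Cofactor C_11 = -12
Want det = 0: -36 + (v - 6) * -12 = 0
  (v - 6) = 36 / -12 = -3
  v = 6 + (-3) = 3

Answer: 3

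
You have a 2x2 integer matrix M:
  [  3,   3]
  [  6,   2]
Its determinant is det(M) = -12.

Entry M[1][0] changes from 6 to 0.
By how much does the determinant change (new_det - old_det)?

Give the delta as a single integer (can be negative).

Answer: 18

Derivation:
Cofactor C_10 = -3
Entry delta = 0 - 6 = -6
Det delta = entry_delta * cofactor = -6 * -3 = 18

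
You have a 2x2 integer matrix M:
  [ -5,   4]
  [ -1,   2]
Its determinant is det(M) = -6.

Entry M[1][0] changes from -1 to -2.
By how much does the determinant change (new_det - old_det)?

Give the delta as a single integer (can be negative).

Cofactor C_10 = -4
Entry delta = -2 - -1 = -1
Det delta = entry_delta * cofactor = -1 * -4 = 4

Answer: 4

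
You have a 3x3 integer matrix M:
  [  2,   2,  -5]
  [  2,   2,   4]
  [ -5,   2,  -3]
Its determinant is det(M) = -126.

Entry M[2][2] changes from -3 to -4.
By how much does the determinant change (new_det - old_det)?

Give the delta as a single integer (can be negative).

Answer: 0

Derivation:
Cofactor C_22 = 0
Entry delta = -4 - -3 = -1
Det delta = entry_delta * cofactor = -1 * 0 = 0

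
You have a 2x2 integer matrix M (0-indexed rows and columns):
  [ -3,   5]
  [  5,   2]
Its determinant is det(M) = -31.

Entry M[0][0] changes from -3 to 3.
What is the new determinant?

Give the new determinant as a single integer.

det is linear in row 0: changing M[0][0] by delta changes det by delta * cofactor(0,0).
Cofactor C_00 = (-1)^(0+0) * minor(0,0) = 2
Entry delta = 3 - -3 = 6
Det delta = 6 * 2 = 12
New det = -31 + 12 = -19

Answer: -19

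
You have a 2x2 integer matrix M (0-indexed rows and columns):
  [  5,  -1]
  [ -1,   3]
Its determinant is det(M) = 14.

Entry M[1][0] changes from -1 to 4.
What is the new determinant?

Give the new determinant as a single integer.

Answer: 19

Derivation:
det is linear in row 1: changing M[1][0] by delta changes det by delta * cofactor(1,0).
Cofactor C_10 = (-1)^(1+0) * minor(1,0) = 1
Entry delta = 4 - -1 = 5
Det delta = 5 * 1 = 5
New det = 14 + 5 = 19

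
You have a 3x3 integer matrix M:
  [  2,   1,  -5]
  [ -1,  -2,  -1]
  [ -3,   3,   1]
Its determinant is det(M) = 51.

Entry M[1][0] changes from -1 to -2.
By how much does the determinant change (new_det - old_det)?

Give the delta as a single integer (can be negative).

Cofactor C_10 = -16
Entry delta = -2 - -1 = -1
Det delta = entry_delta * cofactor = -1 * -16 = 16

Answer: 16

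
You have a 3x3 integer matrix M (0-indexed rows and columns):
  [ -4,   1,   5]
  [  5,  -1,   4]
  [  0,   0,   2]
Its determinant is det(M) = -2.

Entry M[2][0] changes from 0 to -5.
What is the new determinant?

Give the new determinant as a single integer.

Answer: -47

Derivation:
det is linear in row 2: changing M[2][0] by delta changes det by delta * cofactor(2,0).
Cofactor C_20 = (-1)^(2+0) * minor(2,0) = 9
Entry delta = -5 - 0 = -5
Det delta = -5 * 9 = -45
New det = -2 + -45 = -47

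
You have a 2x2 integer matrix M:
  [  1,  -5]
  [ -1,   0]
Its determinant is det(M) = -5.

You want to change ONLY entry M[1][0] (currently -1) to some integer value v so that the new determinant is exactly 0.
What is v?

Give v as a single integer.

Answer: 0

Derivation:
det is linear in entry M[1][0]: det = old_det + (v - -1) * C_10
Cofactor C_10 = 5
Want det = 0: -5 + (v - -1) * 5 = 0
  (v - -1) = 5 / 5 = 1
  v = -1 + (1) = 0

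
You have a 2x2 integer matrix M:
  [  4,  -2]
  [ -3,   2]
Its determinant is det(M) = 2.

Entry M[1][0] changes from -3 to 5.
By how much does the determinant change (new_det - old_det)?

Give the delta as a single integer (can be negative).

Cofactor C_10 = 2
Entry delta = 5 - -3 = 8
Det delta = entry_delta * cofactor = 8 * 2 = 16

Answer: 16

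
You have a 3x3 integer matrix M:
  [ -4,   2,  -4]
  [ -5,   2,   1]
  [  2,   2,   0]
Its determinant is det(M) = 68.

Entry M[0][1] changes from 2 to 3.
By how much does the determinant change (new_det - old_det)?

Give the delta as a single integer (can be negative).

Cofactor C_01 = 2
Entry delta = 3 - 2 = 1
Det delta = entry_delta * cofactor = 1 * 2 = 2

Answer: 2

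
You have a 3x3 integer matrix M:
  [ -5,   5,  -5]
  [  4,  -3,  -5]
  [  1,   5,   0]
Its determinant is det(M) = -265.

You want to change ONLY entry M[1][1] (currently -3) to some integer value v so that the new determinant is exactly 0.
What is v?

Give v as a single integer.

det is linear in entry M[1][1]: det = old_det + (v - -3) * C_11
Cofactor C_11 = 5
Want det = 0: -265 + (v - -3) * 5 = 0
  (v - -3) = 265 / 5 = 53
  v = -3 + (53) = 50

Answer: 50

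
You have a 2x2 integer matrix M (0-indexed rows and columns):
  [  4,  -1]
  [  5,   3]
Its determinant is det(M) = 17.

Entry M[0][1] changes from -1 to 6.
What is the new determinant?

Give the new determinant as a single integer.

det is linear in row 0: changing M[0][1] by delta changes det by delta * cofactor(0,1).
Cofactor C_01 = (-1)^(0+1) * minor(0,1) = -5
Entry delta = 6 - -1 = 7
Det delta = 7 * -5 = -35
New det = 17 + -35 = -18

Answer: -18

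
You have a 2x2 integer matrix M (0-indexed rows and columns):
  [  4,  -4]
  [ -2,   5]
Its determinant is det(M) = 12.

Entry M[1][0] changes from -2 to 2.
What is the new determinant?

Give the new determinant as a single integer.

Answer: 28

Derivation:
det is linear in row 1: changing M[1][0] by delta changes det by delta * cofactor(1,0).
Cofactor C_10 = (-1)^(1+0) * minor(1,0) = 4
Entry delta = 2 - -2 = 4
Det delta = 4 * 4 = 16
New det = 12 + 16 = 28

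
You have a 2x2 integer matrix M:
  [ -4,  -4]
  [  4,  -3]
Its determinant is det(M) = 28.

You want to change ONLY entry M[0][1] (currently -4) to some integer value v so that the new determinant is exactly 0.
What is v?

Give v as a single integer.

Answer: 3

Derivation:
det is linear in entry M[0][1]: det = old_det + (v - -4) * C_01
Cofactor C_01 = -4
Want det = 0: 28 + (v - -4) * -4 = 0
  (v - -4) = -28 / -4 = 7
  v = -4 + (7) = 3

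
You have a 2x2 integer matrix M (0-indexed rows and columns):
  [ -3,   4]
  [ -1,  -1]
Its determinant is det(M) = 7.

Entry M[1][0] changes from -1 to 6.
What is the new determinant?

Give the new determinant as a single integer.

det is linear in row 1: changing M[1][0] by delta changes det by delta * cofactor(1,0).
Cofactor C_10 = (-1)^(1+0) * minor(1,0) = -4
Entry delta = 6 - -1 = 7
Det delta = 7 * -4 = -28
New det = 7 + -28 = -21

Answer: -21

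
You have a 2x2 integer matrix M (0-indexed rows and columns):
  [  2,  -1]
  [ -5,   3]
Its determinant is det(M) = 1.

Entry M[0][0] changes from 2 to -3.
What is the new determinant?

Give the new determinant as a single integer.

det is linear in row 0: changing M[0][0] by delta changes det by delta * cofactor(0,0).
Cofactor C_00 = (-1)^(0+0) * minor(0,0) = 3
Entry delta = -3 - 2 = -5
Det delta = -5 * 3 = -15
New det = 1 + -15 = -14

Answer: -14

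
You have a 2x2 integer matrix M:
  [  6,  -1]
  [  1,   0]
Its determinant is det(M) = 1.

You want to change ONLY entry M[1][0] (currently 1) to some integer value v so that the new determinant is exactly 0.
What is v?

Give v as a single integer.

Answer: 0

Derivation:
det is linear in entry M[1][0]: det = old_det + (v - 1) * C_10
Cofactor C_10 = 1
Want det = 0: 1 + (v - 1) * 1 = 0
  (v - 1) = -1 / 1 = -1
  v = 1 + (-1) = 0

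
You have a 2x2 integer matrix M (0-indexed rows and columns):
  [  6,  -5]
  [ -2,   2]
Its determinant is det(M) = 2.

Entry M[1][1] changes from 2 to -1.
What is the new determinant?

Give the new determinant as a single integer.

Answer: -16

Derivation:
det is linear in row 1: changing M[1][1] by delta changes det by delta * cofactor(1,1).
Cofactor C_11 = (-1)^(1+1) * minor(1,1) = 6
Entry delta = -1 - 2 = -3
Det delta = -3 * 6 = -18
New det = 2 + -18 = -16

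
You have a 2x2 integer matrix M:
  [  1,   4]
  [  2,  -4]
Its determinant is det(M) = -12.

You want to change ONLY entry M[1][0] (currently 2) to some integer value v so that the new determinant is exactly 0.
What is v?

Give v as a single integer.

det is linear in entry M[1][0]: det = old_det + (v - 2) * C_10
Cofactor C_10 = -4
Want det = 0: -12 + (v - 2) * -4 = 0
  (v - 2) = 12 / -4 = -3
  v = 2 + (-3) = -1

Answer: -1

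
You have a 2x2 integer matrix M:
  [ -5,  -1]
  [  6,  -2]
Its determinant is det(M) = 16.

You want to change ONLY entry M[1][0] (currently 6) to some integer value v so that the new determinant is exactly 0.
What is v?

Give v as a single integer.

det is linear in entry M[1][0]: det = old_det + (v - 6) * C_10
Cofactor C_10 = 1
Want det = 0: 16 + (v - 6) * 1 = 0
  (v - 6) = -16 / 1 = -16
  v = 6 + (-16) = -10

Answer: -10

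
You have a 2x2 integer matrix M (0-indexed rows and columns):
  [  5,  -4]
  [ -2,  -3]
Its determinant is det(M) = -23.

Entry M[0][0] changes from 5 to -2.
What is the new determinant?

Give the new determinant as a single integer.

det is linear in row 0: changing M[0][0] by delta changes det by delta * cofactor(0,0).
Cofactor C_00 = (-1)^(0+0) * minor(0,0) = -3
Entry delta = -2 - 5 = -7
Det delta = -7 * -3 = 21
New det = -23 + 21 = -2

Answer: -2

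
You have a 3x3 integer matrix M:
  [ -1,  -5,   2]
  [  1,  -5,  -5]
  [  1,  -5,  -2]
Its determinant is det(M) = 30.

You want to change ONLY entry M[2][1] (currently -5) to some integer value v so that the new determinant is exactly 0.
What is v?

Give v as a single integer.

Answer: 5

Derivation:
det is linear in entry M[2][1]: det = old_det + (v - -5) * C_21
Cofactor C_21 = -3
Want det = 0: 30 + (v - -5) * -3 = 0
  (v - -5) = -30 / -3 = 10
  v = -5 + (10) = 5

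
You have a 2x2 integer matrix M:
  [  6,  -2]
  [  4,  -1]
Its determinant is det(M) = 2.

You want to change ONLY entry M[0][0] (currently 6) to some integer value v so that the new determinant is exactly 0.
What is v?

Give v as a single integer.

det is linear in entry M[0][0]: det = old_det + (v - 6) * C_00
Cofactor C_00 = -1
Want det = 0: 2 + (v - 6) * -1 = 0
  (v - 6) = -2 / -1 = 2
  v = 6 + (2) = 8

Answer: 8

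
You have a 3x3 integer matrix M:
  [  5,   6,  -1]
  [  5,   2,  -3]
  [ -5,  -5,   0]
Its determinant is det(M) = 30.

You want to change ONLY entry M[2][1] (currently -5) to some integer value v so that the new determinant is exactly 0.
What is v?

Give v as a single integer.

det is linear in entry M[2][1]: det = old_det + (v - -5) * C_21
Cofactor C_21 = 10
Want det = 0: 30 + (v - -5) * 10 = 0
  (v - -5) = -30 / 10 = -3
  v = -5 + (-3) = -8

Answer: -8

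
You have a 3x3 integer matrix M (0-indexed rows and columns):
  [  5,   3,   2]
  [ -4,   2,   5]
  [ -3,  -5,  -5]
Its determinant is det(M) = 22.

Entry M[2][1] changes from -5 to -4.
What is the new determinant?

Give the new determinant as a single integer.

Answer: -11

Derivation:
det is linear in row 2: changing M[2][1] by delta changes det by delta * cofactor(2,1).
Cofactor C_21 = (-1)^(2+1) * minor(2,1) = -33
Entry delta = -4 - -5 = 1
Det delta = 1 * -33 = -33
New det = 22 + -33 = -11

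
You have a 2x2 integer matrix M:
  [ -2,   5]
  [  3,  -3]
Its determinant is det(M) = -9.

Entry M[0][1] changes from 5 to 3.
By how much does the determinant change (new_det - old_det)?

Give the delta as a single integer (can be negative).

Cofactor C_01 = -3
Entry delta = 3 - 5 = -2
Det delta = entry_delta * cofactor = -2 * -3 = 6

Answer: 6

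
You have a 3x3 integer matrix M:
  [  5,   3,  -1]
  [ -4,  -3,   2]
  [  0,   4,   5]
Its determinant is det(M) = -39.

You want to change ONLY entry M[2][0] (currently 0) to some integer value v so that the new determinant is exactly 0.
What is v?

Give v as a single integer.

Answer: 13

Derivation:
det is linear in entry M[2][0]: det = old_det + (v - 0) * C_20
Cofactor C_20 = 3
Want det = 0: -39 + (v - 0) * 3 = 0
  (v - 0) = 39 / 3 = 13
  v = 0 + (13) = 13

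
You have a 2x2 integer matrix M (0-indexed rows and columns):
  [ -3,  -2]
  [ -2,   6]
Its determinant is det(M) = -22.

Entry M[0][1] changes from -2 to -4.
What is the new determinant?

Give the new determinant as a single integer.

det is linear in row 0: changing M[0][1] by delta changes det by delta * cofactor(0,1).
Cofactor C_01 = (-1)^(0+1) * minor(0,1) = 2
Entry delta = -4 - -2 = -2
Det delta = -2 * 2 = -4
New det = -22 + -4 = -26

Answer: -26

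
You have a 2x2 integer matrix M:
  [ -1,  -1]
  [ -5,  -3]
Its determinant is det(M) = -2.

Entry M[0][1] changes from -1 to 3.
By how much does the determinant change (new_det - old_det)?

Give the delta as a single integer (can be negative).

Answer: 20

Derivation:
Cofactor C_01 = 5
Entry delta = 3 - -1 = 4
Det delta = entry_delta * cofactor = 4 * 5 = 20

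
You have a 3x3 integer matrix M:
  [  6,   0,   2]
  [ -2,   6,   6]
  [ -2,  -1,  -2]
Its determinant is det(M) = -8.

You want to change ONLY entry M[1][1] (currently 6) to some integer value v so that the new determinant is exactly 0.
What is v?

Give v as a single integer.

Answer: 5

Derivation:
det is linear in entry M[1][1]: det = old_det + (v - 6) * C_11
Cofactor C_11 = -8
Want det = 0: -8 + (v - 6) * -8 = 0
  (v - 6) = 8 / -8 = -1
  v = 6 + (-1) = 5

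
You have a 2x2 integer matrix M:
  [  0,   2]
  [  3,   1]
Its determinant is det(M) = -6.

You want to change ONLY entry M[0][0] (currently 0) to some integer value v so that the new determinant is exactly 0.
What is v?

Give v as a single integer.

Answer: 6

Derivation:
det is linear in entry M[0][0]: det = old_det + (v - 0) * C_00
Cofactor C_00 = 1
Want det = 0: -6 + (v - 0) * 1 = 0
  (v - 0) = 6 / 1 = 6
  v = 0 + (6) = 6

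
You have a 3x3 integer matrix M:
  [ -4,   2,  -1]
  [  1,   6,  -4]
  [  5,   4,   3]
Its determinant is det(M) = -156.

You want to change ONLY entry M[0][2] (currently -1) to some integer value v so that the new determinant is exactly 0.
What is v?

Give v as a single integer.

det is linear in entry M[0][2]: det = old_det + (v - -1) * C_02
Cofactor C_02 = -26
Want det = 0: -156 + (v - -1) * -26 = 0
  (v - -1) = 156 / -26 = -6
  v = -1 + (-6) = -7

Answer: -7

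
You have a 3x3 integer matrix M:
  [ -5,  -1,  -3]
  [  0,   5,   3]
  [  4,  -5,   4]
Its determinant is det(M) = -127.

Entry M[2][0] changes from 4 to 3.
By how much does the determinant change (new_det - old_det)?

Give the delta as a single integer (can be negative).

Cofactor C_20 = 12
Entry delta = 3 - 4 = -1
Det delta = entry_delta * cofactor = -1 * 12 = -12

Answer: -12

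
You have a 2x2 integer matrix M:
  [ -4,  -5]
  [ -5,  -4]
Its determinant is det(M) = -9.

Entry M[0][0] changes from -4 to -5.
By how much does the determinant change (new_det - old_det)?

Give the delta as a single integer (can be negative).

Answer: 4

Derivation:
Cofactor C_00 = -4
Entry delta = -5 - -4 = -1
Det delta = entry_delta * cofactor = -1 * -4 = 4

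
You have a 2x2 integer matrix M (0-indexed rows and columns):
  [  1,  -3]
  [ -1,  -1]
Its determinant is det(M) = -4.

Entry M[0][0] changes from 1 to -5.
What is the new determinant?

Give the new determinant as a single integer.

Answer: 2

Derivation:
det is linear in row 0: changing M[0][0] by delta changes det by delta * cofactor(0,0).
Cofactor C_00 = (-1)^(0+0) * minor(0,0) = -1
Entry delta = -5 - 1 = -6
Det delta = -6 * -1 = 6
New det = -4 + 6 = 2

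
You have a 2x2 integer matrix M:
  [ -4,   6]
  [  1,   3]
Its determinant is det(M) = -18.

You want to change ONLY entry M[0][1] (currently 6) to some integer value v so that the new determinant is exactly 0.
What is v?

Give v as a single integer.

det is linear in entry M[0][1]: det = old_det + (v - 6) * C_01
Cofactor C_01 = -1
Want det = 0: -18 + (v - 6) * -1 = 0
  (v - 6) = 18 / -1 = -18
  v = 6 + (-18) = -12

Answer: -12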